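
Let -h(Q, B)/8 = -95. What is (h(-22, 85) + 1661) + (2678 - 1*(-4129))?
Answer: 9228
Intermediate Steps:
h(Q, B) = 760 (h(Q, B) = -8*(-95) = 760)
(h(-22, 85) + 1661) + (2678 - 1*(-4129)) = (760 + 1661) + (2678 - 1*(-4129)) = 2421 + (2678 + 4129) = 2421 + 6807 = 9228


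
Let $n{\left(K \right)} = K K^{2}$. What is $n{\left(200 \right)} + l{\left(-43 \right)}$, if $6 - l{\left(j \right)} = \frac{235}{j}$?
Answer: $\frac{344000493}{43} \approx 8.0 \cdot 10^{6}$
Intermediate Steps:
$l{\left(j \right)} = 6 - \frac{235}{j}$
$n{\left(K \right)} = K^{3}$
$n{\left(200 \right)} + l{\left(-43 \right)} = 200^{3} + \left(6 - \frac{235}{-43}\right) = 8000000 + \left(6 - - \frac{235}{43}\right) = 8000000 + \left(6 + \frac{235}{43}\right) = 8000000 + \frac{493}{43} = \frac{344000493}{43}$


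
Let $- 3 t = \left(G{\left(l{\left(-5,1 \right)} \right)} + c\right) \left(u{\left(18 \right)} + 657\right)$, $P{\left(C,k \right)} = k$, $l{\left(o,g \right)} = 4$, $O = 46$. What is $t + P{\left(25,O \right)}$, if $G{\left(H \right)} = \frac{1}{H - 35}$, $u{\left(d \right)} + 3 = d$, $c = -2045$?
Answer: $\frac{14202130}{31} \approx 4.5813 \cdot 10^{5}$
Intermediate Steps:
$u{\left(d \right)} = -3 + d$
$G{\left(H \right)} = \frac{1}{-35 + H}$
$t = \frac{14200704}{31}$ ($t = - \frac{\left(\frac{1}{-35 + 4} - 2045\right) \left(\left(-3 + 18\right) + 657\right)}{3} = - \frac{\left(\frac{1}{-31} - 2045\right) \left(15 + 657\right)}{3} = - \frac{\left(- \frac{1}{31} - 2045\right) 672}{3} = - \frac{\left(- \frac{63396}{31}\right) 672}{3} = \left(- \frac{1}{3}\right) \left(- \frac{42602112}{31}\right) = \frac{14200704}{31} \approx 4.5809 \cdot 10^{5}$)
$t + P{\left(25,O \right)} = \frac{14200704}{31} + 46 = \frac{14202130}{31}$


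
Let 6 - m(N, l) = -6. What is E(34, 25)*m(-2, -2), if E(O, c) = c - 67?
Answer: -504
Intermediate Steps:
E(O, c) = -67 + c
m(N, l) = 12 (m(N, l) = 6 - 1*(-6) = 6 + 6 = 12)
E(34, 25)*m(-2, -2) = (-67 + 25)*12 = -42*12 = -504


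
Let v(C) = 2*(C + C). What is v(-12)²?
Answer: 2304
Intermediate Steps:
v(C) = 4*C (v(C) = 2*(2*C) = 4*C)
v(-12)² = (4*(-12))² = (-48)² = 2304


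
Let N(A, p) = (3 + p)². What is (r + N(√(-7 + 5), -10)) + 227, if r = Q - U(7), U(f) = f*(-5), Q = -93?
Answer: 218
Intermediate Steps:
U(f) = -5*f
r = -58 (r = -93 - (-5)*7 = -93 - 1*(-35) = -93 + 35 = -58)
(r + N(√(-7 + 5), -10)) + 227 = (-58 + (3 - 10)²) + 227 = (-58 + (-7)²) + 227 = (-58 + 49) + 227 = -9 + 227 = 218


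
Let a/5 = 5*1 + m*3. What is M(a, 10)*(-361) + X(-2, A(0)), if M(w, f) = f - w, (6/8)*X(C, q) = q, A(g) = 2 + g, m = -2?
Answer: -16237/3 ≈ -5412.3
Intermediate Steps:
X(C, q) = 4*q/3
a = -5 (a = 5*(5*1 - 2*3) = 5*(5 - 6) = 5*(-1) = -5)
M(a, 10)*(-361) + X(-2, A(0)) = (10 - 1*(-5))*(-361) + 4*(2 + 0)/3 = (10 + 5)*(-361) + (4/3)*2 = 15*(-361) + 8/3 = -5415 + 8/3 = -16237/3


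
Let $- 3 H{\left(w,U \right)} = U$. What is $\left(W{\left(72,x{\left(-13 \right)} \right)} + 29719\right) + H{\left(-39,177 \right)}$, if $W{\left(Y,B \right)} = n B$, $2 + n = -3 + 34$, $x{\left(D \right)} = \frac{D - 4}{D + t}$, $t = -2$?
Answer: $\frac{445393}{15} \approx 29693.0$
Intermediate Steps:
$x{\left(D \right)} = \frac{-4 + D}{-2 + D}$ ($x{\left(D \right)} = \frac{D - 4}{D - 2} = \frac{-4 + D}{-2 + D}$)
$H{\left(w,U \right)} = - \frac{U}{3}$
$n = 29$ ($n = -2 + \left(-3 + 34\right) = -2 + 31 = 29$)
$W{\left(Y,B \right)} = 29 B$
$\left(W{\left(72,x{\left(-13 \right)} \right)} + 29719\right) + H{\left(-39,177 \right)} = \left(29 \frac{-4 - 13}{-2 - 13} + 29719\right) - 59 = \left(29 \frac{1}{-15} \left(-17\right) + 29719\right) - 59 = \left(29 \left(\left(- \frac{1}{15}\right) \left(-17\right)\right) + 29719\right) - 59 = \left(29 \cdot \frac{17}{15} + 29719\right) - 59 = \left(\frac{493}{15} + 29719\right) - 59 = \frac{446278}{15} - 59 = \frac{445393}{15}$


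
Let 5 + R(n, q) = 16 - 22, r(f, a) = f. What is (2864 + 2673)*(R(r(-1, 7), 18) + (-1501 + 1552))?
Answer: 221480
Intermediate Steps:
R(n, q) = -11 (R(n, q) = -5 + (16 - 22) = -5 - 6 = -11)
(2864 + 2673)*(R(r(-1, 7), 18) + (-1501 + 1552)) = (2864 + 2673)*(-11 + (-1501 + 1552)) = 5537*(-11 + 51) = 5537*40 = 221480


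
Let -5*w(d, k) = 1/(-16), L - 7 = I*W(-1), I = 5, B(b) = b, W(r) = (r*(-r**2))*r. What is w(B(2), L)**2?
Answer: 1/6400 ≈ 0.00015625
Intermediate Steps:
W(r) = -r**4 (W(r) = (-r**3)*r = -r**4)
L = 2 (L = 7 + 5*(-1*(-1)**4) = 7 + 5*(-1*1) = 7 + 5*(-1) = 7 - 5 = 2)
w(d, k) = 1/80 (w(d, k) = -1/5/(-16) = -1/5*(-1/16) = 1/80)
w(B(2), L)**2 = (1/80)**2 = 1/6400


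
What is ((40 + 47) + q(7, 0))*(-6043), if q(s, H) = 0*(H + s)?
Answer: -525741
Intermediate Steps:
q(s, H) = 0
((40 + 47) + q(7, 0))*(-6043) = ((40 + 47) + 0)*(-6043) = (87 + 0)*(-6043) = 87*(-6043) = -525741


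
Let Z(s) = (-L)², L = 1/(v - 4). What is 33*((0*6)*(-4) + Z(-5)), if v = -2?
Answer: 11/12 ≈ 0.91667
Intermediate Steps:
L = -⅙ (L = 1/(-2 - 4) = 1/(-6) = -⅙ ≈ -0.16667)
Z(s) = 1/36 (Z(s) = (-1*(-⅙))² = (⅙)² = 1/36)
33*((0*6)*(-4) + Z(-5)) = 33*((0*6)*(-4) + 1/36) = 33*(0*(-4) + 1/36) = 33*(0 + 1/36) = 33*(1/36) = 11/12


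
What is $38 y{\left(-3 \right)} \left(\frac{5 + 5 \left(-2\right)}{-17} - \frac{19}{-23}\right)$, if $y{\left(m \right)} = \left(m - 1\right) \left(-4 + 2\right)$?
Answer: $\frac{133152}{391} \approx 340.54$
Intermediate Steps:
$y{\left(m \right)} = 2 - 2 m$ ($y{\left(m \right)} = \left(-1 + m\right) \left(-2\right) = 2 - 2 m$)
$38 y{\left(-3 \right)} \left(\frac{5 + 5 \left(-2\right)}{-17} - \frac{19}{-23}\right) = 38 \left(2 - -6\right) \left(\frac{5 + 5 \left(-2\right)}{-17} - \frac{19}{-23}\right) = 38 \left(2 + 6\right) \left(\left(5 - 10\right) \left(- \frac{1}{17}\right) - - \frac{19}{23}\right) = 38 \cdot 8 \left(\left(-5\right) \left(- \frac{1}{17}\right) + \frac{19}{23}\right) = 304 \left(\frac{5}{17} + \frac{19}{23}\right) = 304 \cdot \frac{438}{391} = \frac{133152}{391}$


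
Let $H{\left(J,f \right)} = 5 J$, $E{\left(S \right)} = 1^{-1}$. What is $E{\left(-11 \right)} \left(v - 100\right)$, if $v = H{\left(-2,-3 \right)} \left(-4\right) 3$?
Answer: $20$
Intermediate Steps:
$E{\left(S \right)} = 1$
$v = 120$ ($v = 5 \left(-2\right) \left(-4\right) 3 = \left(-10\right) \left(-4\right) 3 = 40 \cdot 3 = 120$)
$E{\left(-11 \right)} \left(v - 100\right) = 1 \left(120 - 100\right) = 1 \cdot 20 = 20$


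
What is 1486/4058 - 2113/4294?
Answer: -1096835/8712526 ≈ -0.12589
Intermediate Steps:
1486/4058 - 2113/4294 = 1486*(1/4058) - 2113*1/4294 = 743/2029 - 2113/4294 = -1096835/8712526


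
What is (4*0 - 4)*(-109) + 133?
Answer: 569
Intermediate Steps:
(4*0 - 4)*(-109) + 133 = (0 - 4)*(-109) + 133 = -4*(-109) + 133 = 436 + 133 = 569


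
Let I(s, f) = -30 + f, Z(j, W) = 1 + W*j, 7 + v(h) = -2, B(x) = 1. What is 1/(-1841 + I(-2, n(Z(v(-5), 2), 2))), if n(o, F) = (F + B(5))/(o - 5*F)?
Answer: -9/16840 ≈ -0.00053444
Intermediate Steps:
v(h) = -9 (v(h) = -7 - 2 = -9)
n(o, F) = (1 + F)/(o - 5*F) (n(o, F) = (F + 1)/(o - 5*F) = (1 + F)/(o - 5*F))
1/(-1841 + I(-2, n(Z(v(-5), 2), 2))) = 1/(-1841 + (-30 + (1 + 2)/((1 + 2*(-9)) - 5*2))) = 1/(-1841 + (-30 + 3/((1 - 18) - 10))) = 1/(-1841 + (-30 + 3/(-17 - 10))) = 1/(-1841 + (-30 + 3/(-27))) = 1/(-1841 + (-30 - 1/27*3)) = 1/(-1841 + (-30 - 1/9)) = 1/(-1841 - 271/9) = 1/(-16840/9) = -9/16840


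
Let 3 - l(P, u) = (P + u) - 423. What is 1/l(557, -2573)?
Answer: 1/2442 ≈ 0.00040950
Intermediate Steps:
l(P, u) = 426 - P - u (l(P, u) = 3 - ((P + u) - 423) = 3 - (-423 + P + u) = 3 + (423 - P - u) = 426 - P - u)
1/l(557, -2573) = 1/(426 - 1*557 - 1*(-2573)) = 1/(426 - 557 + 2573) = 1/2442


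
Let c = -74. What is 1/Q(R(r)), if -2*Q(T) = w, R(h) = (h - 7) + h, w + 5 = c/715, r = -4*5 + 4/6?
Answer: 1430/3649 ≈ 0.39189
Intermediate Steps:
r = -58/3 (r = -20 + 4*(1/6) = -20 + 2/3 = -58/3 ≈ -19.333)
w = -3649/715 (w = -5 - 74/715 = -3649/715 ≈ -5.1035)
R(h) = -7 + 2*h (R(h) = (-7 + h) + h = -7 + 2*h)
Q(T) = 3649/1430 (Q(T) = -1/2*(-3649/715) = 3649/1430)
1/Q(R(r)) = 1/(3649/1430) = 1430/3649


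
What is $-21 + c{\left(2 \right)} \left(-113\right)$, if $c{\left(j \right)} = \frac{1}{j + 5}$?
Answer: $- \frac{260}{7} \approx -37.143$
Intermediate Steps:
$c{\left(j \right)} = \frac{1}{5 + j}$
$-21 + c{\left(2 \right)} \left(-113\right) = -21 + \frac{1}{5 + 2} \left(-113\right) = -21 + \frac{1}{7} \left(-113\right) = -21 - \frac{113}{7} = - \frac{260}{7}$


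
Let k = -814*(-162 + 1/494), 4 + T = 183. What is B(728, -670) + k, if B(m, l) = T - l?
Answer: 32780692/247 ≈ 1.3272e+5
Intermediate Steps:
T = 179 (T = -4 + 183 = 179)
B(m, l) = 179 - l
k = 32570989/247 (k = -814*(-162 + 1/494) = -814*(-80027/494) = 32570989/247 ≈ 1.3187e+5)
B(728, -670) + k = (179 - 1*(-670)) + 32570989/247 = (179 + 670) + 32570989/247 = 849 + 32570989/247 = 32780692/247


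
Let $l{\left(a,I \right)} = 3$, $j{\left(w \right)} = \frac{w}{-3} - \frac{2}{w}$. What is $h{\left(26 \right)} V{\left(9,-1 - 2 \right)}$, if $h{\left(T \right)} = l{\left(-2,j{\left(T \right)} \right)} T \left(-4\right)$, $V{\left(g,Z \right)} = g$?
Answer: $-2808$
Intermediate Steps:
$j{\left(w \right)} = - \frac{2}{w} - \frac{w}{3}$ ($j{\left(w \right)} = w \left(- \frac{1}{3}\right) - \frac{2}{w} = - \frac{w}{3} - \frac{2}{w} = - \frac{2}{w} - \frac{w}{3}$)
$h{\left(T \right)} = - 12 T$ ($h{\left(T \right)} = 3 T \left(-4\right) = - 12 T$)
$h{\left(26 \right)} V{\left(9,-1 - 2 \right)} = \left(-12\right) 26 \cdot 9 = \left(-312\right) 9 = -2808$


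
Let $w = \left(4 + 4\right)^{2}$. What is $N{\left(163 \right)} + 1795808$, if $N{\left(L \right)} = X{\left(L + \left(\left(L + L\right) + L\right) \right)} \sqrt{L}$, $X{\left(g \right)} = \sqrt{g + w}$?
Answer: $1795808 + 2 \sqrt{29177} \approx 1.7962 \cdot 10^{6}$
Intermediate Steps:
$w = 64$ ($w = 8^{2} = 64$)
$X{\left(g \right)} = \sqrt{64 + g}$ ($X{\left(g \right)} = \sqrt{g + 64} = \sqrt{64 + g}$)
$N{\left(L \right)} = \sqrt{L} \sqrt{64 + 4 L}$ ($N{\left(L \right)} = \sqrt{64 + \left(L + \left(\left(L + L\right) + L\right)\right)} \sqrt{L} = \sqrt{64 + \left(L + \left(2 L + L\right)\right)} \sqrt{L} = \sqrt{64 + \left(L + 3 L\right)} \sqrt{L} = \sqrt{64 + 4 L} \sqrt{L} = \sqrt{L} \sqrt{64 + 4 L}$)
$N{\left(163 \right)} + 1795808 = 2 \sqrt{163} \sqrt{16 + 163} + 1795808 = 2 \sqrt{163} \sqrt{179} + 1795808 = 2 \sqrt{29177} + 1795808 = 1795808 + 2 \sqrt{29177}$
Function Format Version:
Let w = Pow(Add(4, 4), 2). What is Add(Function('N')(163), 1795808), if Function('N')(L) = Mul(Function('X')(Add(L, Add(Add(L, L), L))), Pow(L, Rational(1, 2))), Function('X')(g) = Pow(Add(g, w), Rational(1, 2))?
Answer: Add(1795808, Mul(2, Pow(29177, Rational(1, 2)))) ≈ 1.7962e+6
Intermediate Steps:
w = 64 (w = Pow(8, 2) = 64)
Function('X')(g) = Pow(Add(64, g), Rational(1, 2)) (Function('X')(g) = Pow(Add(g, 64), Rational(1, 2)) = Pow(Add(64, g), Rational(1, 2)))
Function('N')(L) = Mul(Pow(L, Rational(1, 2)), Pow(Add(64, Mul(4, L)), Rational(1, 2))) (Function('N')(L) = Mul(Pow(Add(64, Add(L, Add(Add(L, L), L))), Rational(1, 2)), Pow(L, Rational(1, 2))) = Mul(Pow(Add(64, Add(L, Add(Mul(2, L), L))), Rational(1, 2)), Pow(L, Rational(1, 2))) = Mul(Pow(Add(64, Add(L, Mul(3, L))), Rational(1, 2)), Pow(L, Rational(1, 2))) = Mul(Pow(Add(64, Mul(4, L)), Rational(1, 2)), Pow(L, Rational(1, 2))) = Mul(Pow(L, Rational(1, 2)), Pow(Add(64, Mul(4, L)), Rational(1, 2))))
Add(Function('N')(163), 1795808) = Add(Mul(2, Pow(163, Rational(1, 2)), Pow(Add(16, 163), Rational(1, 2))), 1795808) = Add(Mul(2, Pow(163, Rational(1, 2)), Pow(179, Rational(1, 2))), 1795808) = Add(Mul(2, Pow(29177, Rational(1, 2))), 1795808) = Add(1795808, Mul(2, Pow(29177, Rational(1, 2))))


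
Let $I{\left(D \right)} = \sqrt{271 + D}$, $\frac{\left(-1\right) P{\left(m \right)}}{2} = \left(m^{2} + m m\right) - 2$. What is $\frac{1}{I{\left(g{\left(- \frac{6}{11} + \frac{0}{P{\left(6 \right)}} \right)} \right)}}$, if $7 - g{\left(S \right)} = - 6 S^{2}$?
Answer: $\frac{11 \sqrt{33854}}{33854} \approx 0.059784$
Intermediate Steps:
$P{\left(m \right)} = 4 - 4 m^{2}$ ($P{\left(m \right)} = - 2 \left(\left(m^{2} + m m\right) - 2\right) = - 2 \left(\left(m^{2} + m^{2}\right) - 2\right) = - 2 \left(2 m^{2} - 2\right) = - 2 \left(-2 + 2 m^{2}\right) = 4 - 4 m^{2}$)
$g{\left(S \right)} = 7 + 6 S^{2}$ ($g{\left(S \right)} = 7 - - 6 S^{2} = 7 + 6 S^{2}$)
$\frac{1}{I{\left(g{\left(- \frac{6}{11} + \frac{0}{P{\left(6 \right)}} \right)} \right)}} = \frac{1}{\sqrt{271 + \left(7 + 6 \left(- \frac{6}{11} + \frac{0}{4 - 4 \cdot 6^{2}}\right)^{2}\right)}} = \frac{1}{\sqrt{271 + \left(7 + 6 \left(\left(-6\right) \frac{1}{11} + \frac{0}{4 - 144}\right)^{2}\right)}} = \frac{1}{\sqrt{271 + \left(7 + 6 \left(- \frac{6}{11} + \frac{0}{4 - 144}\right)^{2}\right)}} = \frac{1}{\sqrt{271 + \left(7 + 6 \left(- \frac{6}{11} + \frac{0}{-140}\right)^{2}\right)}} = \frac{1}{\sqrt{271 + \left(7 + 6 \left(- \frac{6}{11} + 0 \left(- \frac{1}{140}\right)\right)^{2}\right)}} = \frac{1}{\sqrt{271 + \left(7 + 6 \left(- \frac{6}{11} + 0\right)^{2}\right)}} = \frac{1}{\sqrt{271 + \left(7 + 6 \left(- \frac{6}{11}\right)^{2}\right)}} = \frac{1}{\sqrt{271 + \left(7 + 6 \cdot \frac{36}{121}\right)}} = \frac{1}{\sqrt{271 + \left(7 + \frac{216}{121}\right)}} = \frac{1}{\sqrt{271 + \frac{1063}{121}}} = \frac{1}{\sqrt{\frac{33854}{121}}} = \frac{1}{\frac{1}{11} \sqrt{33854}} = \frac{11 \sqrt{33854}}{33854}$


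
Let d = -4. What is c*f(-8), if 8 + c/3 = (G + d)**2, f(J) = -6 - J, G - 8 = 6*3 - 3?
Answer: 2118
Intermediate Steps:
G = 23 (G = 8 + (6*3 - 3) = 8 + (18 - 3) = 8 + 15 = 23)
c = 1059 (c = -24 + 3*(23 - 4)**2 = -24 + 3*19**2 = -24 + 3*361 = -24 + 1083 = 1059)
c*f(-8) = 1059*(-6 - 1*(-8)) = 1059*(-6 + 8) = 1059*2 = 2118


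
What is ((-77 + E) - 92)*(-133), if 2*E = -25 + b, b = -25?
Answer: 25802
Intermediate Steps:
E = -25 (E = (-25 - 25)/2 = (½)*(-50) = -25)
((-77 + E) - 92)*(-133) = ((-77 - 25) - 92)*(-133) = (-102 - 92)*(-133) = -194*(-133) = 25802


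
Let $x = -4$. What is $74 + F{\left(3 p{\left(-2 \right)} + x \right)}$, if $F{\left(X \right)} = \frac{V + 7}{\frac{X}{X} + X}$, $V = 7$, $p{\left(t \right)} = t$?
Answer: $\frac{652}{9} \approx 72.444$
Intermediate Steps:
$F{\left(X \right)} = \frac{14}{1 + X}$ ($F{\left(X \right)} = \frac{7 + 7}{\frac{X}{X} + X} = \frac{14}{1 + X}$)
$74 + F{\left(3 p{\left(-2 \right)} + x \right)} = 74 + \frac{14}{1 + \left(3 \left(-2\right) - 4\right)} = 74 + \frac{14}{1 - 10} = 74 + \frac{14}{-9} = 74 + 14 \left(- \frac{1}{9}\right) = 74 - \frac{14}{9} = \frac{652}{9}$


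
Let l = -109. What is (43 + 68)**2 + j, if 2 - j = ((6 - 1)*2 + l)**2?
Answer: 2522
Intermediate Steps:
j = -9799 (j = 2 - ((6 - 1)*2 - 109)**2 = 2 - (5*2 - 109)**2 = 2 - (10 - 109)**2 = 2 - 1*(-99)**2 = 2 - 1*9801 = 2 - 9801 = -9799)
(43 + 68)**2 + j = (43 + 68)**2 - 9799 = 111**2 - 9799 = 12321 - 9799 = 2522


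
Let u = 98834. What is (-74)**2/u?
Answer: 2738/49417 ≈ 0.055406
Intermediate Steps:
(-74)**2/u = (-74)**2/98834 = 5476*(1/98834) = 2738/49417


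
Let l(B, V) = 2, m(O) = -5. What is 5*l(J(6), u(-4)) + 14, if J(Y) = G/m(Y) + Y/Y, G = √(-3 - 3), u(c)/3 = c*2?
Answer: 24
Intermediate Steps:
u(c) = 6*c (u(c) = 3*(c*2) = 3*(2*c) = 6*c)
G = I*√6 (G = √(-6) = I*√6 ≈ 2.4495*I)
J(Y) = 1 - I*√6/5 (J(Y) = (I*√6)/(-5) + Y/Y = (I*√6)*(-⅕) + 1 = -I*√6/5 + 1 = 1 - I*√6/5)
5*l(J(6), u(-4)) + 14 = 5*2 + 14 = 10 + 14 = 24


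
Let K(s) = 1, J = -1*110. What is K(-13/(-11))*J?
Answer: -110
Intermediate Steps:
J = -110
K(-13/(-11))*J = 1*(-110) = -110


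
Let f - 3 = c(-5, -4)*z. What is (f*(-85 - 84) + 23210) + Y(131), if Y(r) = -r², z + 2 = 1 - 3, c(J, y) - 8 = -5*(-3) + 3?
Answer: 23118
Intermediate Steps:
c(J, y) = 26 (c(J, y) = 8 + (-5*(-3) + 3) = 8 + (15 + 3) = 8 + 18 = 26)
z = -4 (z = -2 + (1 - 3) = -2 - 2 = -4)
f = -101 (f = 3 + 26*(-4) = 3 - 104 = -101)
(f*(-85 - 84) + 23210) + Y(131) = (-101*(-85 - 84) + 23210) - 1*131² = (-101*(-169) + 23210) - 1*17161 = (17069 + 23210) - 17161 = 40279 - 17161 = 23118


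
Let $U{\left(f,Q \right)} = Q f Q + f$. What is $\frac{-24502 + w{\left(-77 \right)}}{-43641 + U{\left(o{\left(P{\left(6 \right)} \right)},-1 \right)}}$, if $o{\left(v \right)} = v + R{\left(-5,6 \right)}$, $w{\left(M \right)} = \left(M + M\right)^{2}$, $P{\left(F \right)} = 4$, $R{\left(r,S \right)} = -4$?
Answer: $\frac{262}{14547} \approx 0.018011$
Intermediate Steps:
$w{\left(M \right)} = 4 M^{2}$ ($w{\left(M \right)} = \left(2 M\right)^{2} = 4 M^{2}$)
$o{\left(v \right)} = -4 + v$ ($o{\left(v \right)} = v - 4 = -4 + v$)
$U{\left(f,Q \right)} = f + f Q^{2}$ ($U{\left(f,Q \right)} = f Q^{2} + f = f + f Q^{2}$)
$\frac{-24502 + w{\left(-77 \right)}}{-43641 + U{\left(o{\left(P{\left(6 \right)} \right)},-1 \right)}} = \frac{-24502 + 4 \left(-77\right)^{2}}{-43641 + \left(-4 + 4\right) \left(1 + \left(-1\right)^{2}\right)} = \frac{-24502 + 4 \cdot 5929}{-43641 + 0 \left(1 + 1\right)} = \frac{-24502 + 23716}{-43641 + 0 \cdot 2} = - \frac{786}{-43641 + 0} = - \frac{786}{-43641} = \left(-786\right) \left(- \frac{1}{43641}\right) = \frac{262}{14547}$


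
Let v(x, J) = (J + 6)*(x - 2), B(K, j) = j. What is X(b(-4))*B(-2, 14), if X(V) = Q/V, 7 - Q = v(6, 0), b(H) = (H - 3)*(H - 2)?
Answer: -17/3 ≈ -5.6667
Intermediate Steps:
v(x, J) = (-2 + x)*(6 + J) (v(x, J) = (6 + J)*(-2 + x) = (-2 + x)*(6 + J))
b(H) = (-3 + H)*(-2 + H)
Q = -17 (Q = 7 - (-12 - 2*0 + 6*6 + 0*6) = 7 - (-12 + 0 + 36 + 0) = 7 - 1*24 = 7 - 24 = -17)
X(V) = -17/V
X(b(-4))*B(-2, 14) = -17/(6 + (-4)² - 5*(-4))*14 = -17/(6 + 16 + 20)*14 = -17/42*14 = -17/3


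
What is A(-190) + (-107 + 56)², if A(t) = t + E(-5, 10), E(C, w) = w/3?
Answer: 7243/3 ≈ 2414.3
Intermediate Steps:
E(C, w) = w/3 (E(C, w) = w*(⅓) = w/3)
A(t) = 10/3 + t (A(t) = t + (⅓)*10 = t + 10/3 = 10/3 + t)
A(-190) + (-107 + 56)² = (10/3 - 190) + (-107 + 56)² = -560/3 + (-51)² = -560/3 + 2601 = 7243/3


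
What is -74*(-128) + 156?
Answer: 9628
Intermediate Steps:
-74*(-128) + 156 = 9472 + 156 = 9628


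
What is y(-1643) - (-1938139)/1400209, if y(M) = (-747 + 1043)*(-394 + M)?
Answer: -19633880903/32563 ≈ -6.0295e+5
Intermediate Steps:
y(M) = -116624 + 296*M (y(M) = 296*(-394 + M) = -116624 + 296*M)
y(-1643) - (-1938139)/1400209 = (-116624 + 296*(-1643)) - (-1938139)/1400209 = (-116624 - 486328) - (-1938139)/1400209 = -602952 - 1*(-45073/32563) = -602952 + 45073/32563 = -19633880903/32563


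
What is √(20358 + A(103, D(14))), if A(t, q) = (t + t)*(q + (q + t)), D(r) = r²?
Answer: 6*√3398 ≈ 349.75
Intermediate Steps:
A(t, q) = 2*t*(t + 2*q) (A(t, q) = (2*t)*(t + 2*q) = 2*t*(t + 2*q))
√(20358 + A(103, D(14))) = √(20358 + 2*103*(103 + 2*14²)) = √(20358 + 2*103*(103 + 2*196)) = √(20358 + 2*103*(103 + 392)) = √(20358 + 2*103*495) = √(20358 + 101970) = √122328 = 6*√3398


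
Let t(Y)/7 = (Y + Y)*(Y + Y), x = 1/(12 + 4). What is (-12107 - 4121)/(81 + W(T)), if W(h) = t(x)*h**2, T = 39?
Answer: -1038592/15831 ≈ -65.605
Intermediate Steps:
x = 1/16 ≈ 0.062500
t(Y) = 28*Y**2 (t(Y) = 7*((Y + Y)*(Y + Y)) = 7*((2*Y)*(2*Y)) = 7*(4*Y**2) = 28*Y**2)
W(h) = 7*h**2/64 (W(h) = (28*(1/16)**2)*h**2 = (28*(1/256))*h**2 = 7*h**2/64)
(-12107 - 4121)/(81 + W(T)) = (-12107 - 4121)/(81 + (7/64)*39**2) = -16228/(81 + (7/64)*1521) = -16228/(81 + 10647/64) = -16228/15831/64 = -16228*64/15831 = -1038592/15831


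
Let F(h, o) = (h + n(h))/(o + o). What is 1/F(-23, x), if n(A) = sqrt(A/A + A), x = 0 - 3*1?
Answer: 138/551 + 6*I*sqrt(22)/551 ≈ 0.25045 + 0.051075*I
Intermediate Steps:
x = -3 (x = 0 - 3 = -3)
n(A) = sqrt(1 + A)
F(h, o) = (h + sqrt(1 + h))/(2*o) (F(h, o) = (h + sqrt(1 + h))/(o + o) = (h + sqrt(1 + h))/((2*o)) = (h + sqrt(1 + h))*(1/(2*o)) = (h + sqrt(1 + h))/(2*o))
1/F(-23, x) = 1/((1/2)*(-23 + sqrt(1 - 23))/(-3)) = 1/((1/2)*(-1/3)*(-23 + sqrt(-22))) = 1/((1/2)*(-1/3)*(-23 + I*sqrt(22))) = 1/(23/6 - I*sqrt(22)/6)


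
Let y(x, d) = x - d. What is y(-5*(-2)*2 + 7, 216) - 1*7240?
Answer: -7429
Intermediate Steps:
y(-5*(-2)*2 + 7, 216) - 1*7240 = ((-5*(-2)*2 + 7) - 1*216) - 1*7240 = ((10*2 + 7) - 216) - 7240 = ((20 + 7) - 216) - 7240 = (27 - 216) - 7240 = -189 - 7240 = -7429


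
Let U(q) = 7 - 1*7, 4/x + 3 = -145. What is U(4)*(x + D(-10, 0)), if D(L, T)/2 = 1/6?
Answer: 0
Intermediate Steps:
x = -1/37 (x = 4/(-3 - 145) = 4/(-148) = 4*(-1/148) = -1/37 ≈ -0.027027)
D(L, T) = ⅓ (D(L, T) = 2/6 = 2*(⅙) = ⅓)
U(q) = 0 (U(q) = 7 - 7 = 0)
U(4)*(x + D(-10, 0)) = 0*(-1/37 + ⅓) = 0*(34/111) = 0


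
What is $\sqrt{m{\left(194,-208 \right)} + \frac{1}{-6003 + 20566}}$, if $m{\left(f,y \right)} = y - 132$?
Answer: $\frac{i \sqrt{72107514897}}{14563} \approx 18.439 i$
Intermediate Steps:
$m{\left(f,y \right)} = -132 + y$
$\sqrt{m{\left(194,-208 \right)} + \frac{1}{-6003 + 20566}} = \sqrt{\left(-132 - 208\right) + \frac{1}{-6003 + 20566}} = \sqrt{-340 + \frac{1}{14563}} = \sqrt{- \frac{4951419}{14563}} = \frac{i \sqrt{72107514897}}{14563}$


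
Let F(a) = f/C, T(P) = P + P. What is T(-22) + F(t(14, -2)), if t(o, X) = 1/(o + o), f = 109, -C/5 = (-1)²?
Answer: -329/5 ≈ -65.800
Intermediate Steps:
C = -5 (C = -5*(-1)² = -5*1 = -5)
T(P) = 2*P
t(o, X) = 1/(2*o)
F(a) = -109/5 (F(a) = 109/(-5) = 109*(-⅕) = -109/5)
T(-22) + F(t(14, -2)) = 2*(-22) - 109/5 = -44 - 109/5 = -329/5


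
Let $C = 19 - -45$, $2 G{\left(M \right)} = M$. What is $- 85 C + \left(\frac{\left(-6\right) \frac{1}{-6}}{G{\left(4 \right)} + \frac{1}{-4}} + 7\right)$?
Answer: $- \frac{38027}{7} \approx -5432.4$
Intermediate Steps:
$G{\left(M \right)} = \frac{M}{2}$
$C = 64$ ($C = 19 + 45 = 64$)
$- 85 C + \left(\frac{\left(-6\right) \frac{1}{-6}}{G{\left(4 \right)} + \frac{1}{-4}} + 7\right) = \left(-85\right) 64 + \left(\frac{\left(-6\right) \frac{1}{-6}}{\frac{1}{2} \cdot 4 + \frac{1}{-4}} + 7\right) = -5440 + \left(\frac{\left(-6\right) \left(- \frac{1}{6}\right)}{2 - \frac{1}{4}} + 7\right) = -5440 + \left(1 \frac{1}{\frac{7}{4}} + 7\right) = -5440 + \left(1 \cdot \frac{4}{7} + 7\right) = -5440 + \left(\frac{4}{7} + 7\right) = -5440 + \frac{53}{7} = - \frac{38027}{7}$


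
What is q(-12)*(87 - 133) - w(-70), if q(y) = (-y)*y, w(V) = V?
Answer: 6694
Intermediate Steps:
q(y) = -y²
q(-12)*(87 - 133) - w(-70) = (-1*(-12)²)*(87 - 133) - 1*(-70) = -1*144*(-46) + 70 = -144*(-46) + 70 = 6624 + 70 = 6694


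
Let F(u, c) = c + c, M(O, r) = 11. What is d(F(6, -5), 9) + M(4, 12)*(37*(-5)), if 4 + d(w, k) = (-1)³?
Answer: -2040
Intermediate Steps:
F(u, c) = 2*c
d(w, k) = -5 (d(w, k) = -4 + (-1)³ = -4 - 1 = -5)
d(F(6, -5), 9) + M(4, 12)*(37*(-5)) = -5 + 11*(37*(-5)) = -5 + 11*(-185) = -5 - 2035 = -2040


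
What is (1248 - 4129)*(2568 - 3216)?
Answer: 1866888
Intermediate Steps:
(1248 - 4129)*(2568 - 3216) = -2881*(-648) = 1866888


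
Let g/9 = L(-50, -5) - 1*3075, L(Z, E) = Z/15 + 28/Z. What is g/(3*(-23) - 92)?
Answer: 692751/4025 ≈ 172.11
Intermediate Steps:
L(Z, E) = 28/Z + Z/15 (L(Z, E) = Z*(1/15) + 28/Z = Z/15 + 28/Z = 28/Z + Z/15)
g = -692751/25 (g = 9*((28/(-50) + (1/15)*(-50)) - 1*3075) = 9*((28*(-1/50) - 10/3) - 3075) = 9*((-14/25 - 10/3) - 3075) = 9*(-292/75 - 3075) = 9*(-230917/75) = -692751/25 ≈ -27710.)
g/(3*(-23) - 92) = -692751/(25*(3*(-23) - 92)) = -692751/(25*(-69 - 92)) = -692751/25/(-161) = -692751/25*(-1/161) = 692751/4025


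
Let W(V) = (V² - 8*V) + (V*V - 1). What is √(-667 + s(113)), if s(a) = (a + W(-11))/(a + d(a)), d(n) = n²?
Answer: I*√27670059366/6441 ≈ 25.826*I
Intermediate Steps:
W(V) = -1 - 8*V + 2*V² (W(V) = (V² - 8*V) + (V² - 1) = (V² - 8*V) + (-1 + V²) = -1 - 8*V + 2*V²)
s(a) = (329 + a)/(a + a²) (s(a) = (a + (-1 - 8*(-11) + 2*(-11)²))/(a + a²) = (a + (-1 + 88 + 2*121))/(a + a²) = (a + (-1 + 88 + 242))/(a + a²) = (a + 329)/(a + a²) = (329 + a)/(a + a²))
√(-667 + s(113)) = √(-667 + (329 + 113)/(113*(1 + 113))) = √(-667 + (1/113)*442/114) = √(-667 + (1/113)*(1/114)*442) = √(-667 + 221/6441) = √(-4295926/6441) = I*√27670059366/6441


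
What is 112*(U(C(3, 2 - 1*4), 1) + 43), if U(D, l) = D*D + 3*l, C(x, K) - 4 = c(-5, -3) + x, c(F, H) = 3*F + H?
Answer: 18704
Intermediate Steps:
c(F, H) = H + 3*F
C(x, K) = -14 + x (C(x, K) = 4 + ((-3 + 3*(-5)) + x) = 4 + ((-3 - 15) + x) = 4 + (-18 + x) = -14 + x)
U(D, l) = D² + 3*l
112*(U(C(3, 2 - 1*4), 1) + 43) = 112*(((-14 + 3)² + 3*1) + 43) = 112*(((-11)² + 3) + 43) = 112*((121 + 3) + 43) = 112*(124 + 43) = 112*167 = 18704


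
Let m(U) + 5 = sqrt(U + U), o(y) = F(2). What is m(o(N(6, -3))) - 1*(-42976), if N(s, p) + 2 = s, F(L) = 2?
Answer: 42973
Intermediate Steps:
N(s, p) = -2 + s
o(y) = 2
m(U) = -5 + sqrt(2)*sqrt(U) (m(U) = -5 + sqrt(U + U) = -5 + sqrt(2*U) = -5 + sqrt(2)*sqrt(U))
m(o(N(6, -3))) - 1*(-42976) = (-5 + sqrt(2)*sqrt(2)) - 1*(-42976) = (-5 + 2) + 42976 = -3 + 42976 = 42973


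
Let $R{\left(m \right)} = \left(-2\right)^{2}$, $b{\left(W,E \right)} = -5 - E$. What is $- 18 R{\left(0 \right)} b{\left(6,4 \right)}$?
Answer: $648$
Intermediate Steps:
$R{\left(m \right)} = 4$
$- 18 R{\left(0 \right)} b{\left(6,4 \right)} = \left(-18\right) 4 \left(-5 - 4\right) = - 72 \left(-5 - 4\right) = \left(-72\right) \left(-9\right) = 648$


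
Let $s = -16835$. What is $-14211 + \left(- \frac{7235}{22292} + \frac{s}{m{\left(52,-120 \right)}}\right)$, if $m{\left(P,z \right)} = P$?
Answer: $- \frac{162007941}{11146} \approx -14535.0$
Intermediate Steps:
$-14211 + \left(- \frac{7235}{22292} + \frac{s}{m{\left(52,-120 \right)}}\right) = -14211 - \left(\frac{1295}{4} + \frac{7235}{22292}\right) = -14211 - \frac{3612135}{11146} = - \frac{162007941}{11146}$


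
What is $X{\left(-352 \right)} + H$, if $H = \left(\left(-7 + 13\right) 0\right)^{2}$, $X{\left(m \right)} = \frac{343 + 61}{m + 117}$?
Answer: $- \frac{404}{235} \approx -1.7191$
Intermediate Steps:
$X{\left(m \right)} = \frac{404}{117 + m}$
$H = 0$ ($H = \left(6 \cdot 0\right)^{2} = 0^{2} = 0$)
$X{\left(-352 \right)} + H = \frac{404}{117 - 352} + 0 = \frac{404}{-235} + 0 = 404 \left(- \frac{1}{235}\right) + 0 = - \frac{404}{235} + 0 = - \frac{404}{235}$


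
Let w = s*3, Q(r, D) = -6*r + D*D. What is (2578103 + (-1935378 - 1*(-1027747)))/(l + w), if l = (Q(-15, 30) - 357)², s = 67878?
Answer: 185608/67147 ≈ 2.7642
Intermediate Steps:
Q(r, D) = D² - 6*r (Q(r, D) = -6*r + D² = D² - 6*r)
l = 400689 (l = ((30² - 6*(-15)) - 357)² = ((900 + 90) - 357)² = (990 - 357)² = 633² = 400689)
w = 203634 (w = 67878*3 = 203634)
(2578103 + (-1935378 - 1*(-1027747)))/(l + w) = (2578103 + (-1935378 - 1*(-1027747)))/(400689 + 203634) = (2578103 + (-1935378 + 1027747))/604323 = (2578103 - 907631)*(1/604323) = 1670472*(1/604323) = 185608/67147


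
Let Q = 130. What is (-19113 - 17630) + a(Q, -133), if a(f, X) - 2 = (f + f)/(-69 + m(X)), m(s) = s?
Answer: -3710971/101 ≈ -36742.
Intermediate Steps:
a(f, X) = 2 + 2*f/(-69 + X) (a(f, X) = 2 + (f + f)/(-69 + X) = 2 + (2*f)/(-69 + X) = 2 + 2*f/(-69 + X))
(-19113 - 17630) + a(Q, -133) = (-19113 - 17630) + 2*(-69 - 133 + 130)/(-69 - 133) = -36743 + 2*(-72)/(-202) = -36743 + 2*(-1/202)*(-72) = -36743 + 72/101 = -3710971/101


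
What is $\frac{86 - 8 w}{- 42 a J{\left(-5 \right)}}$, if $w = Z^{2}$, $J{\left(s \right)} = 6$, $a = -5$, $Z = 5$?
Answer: $- \frac{19}{210} \approx -0.090476$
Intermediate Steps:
$w = 25$ ($w = 5^{2} = 25$)
$\frac{86 - 8 w}{- 42 a J{\left(-5 \right)}} = \frac{86 - 200}{\left(-42\right) \left(-5\right) 6} = \frac{86 - 200}{210 \cdot 6} = - \frac{114}{1260} = \left(-114\right) \frac{1}{1260} = - \frac{19}{210}$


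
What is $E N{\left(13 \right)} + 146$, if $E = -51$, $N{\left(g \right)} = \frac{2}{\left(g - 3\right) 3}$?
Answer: $\frac{713}{5} \approx 142.6$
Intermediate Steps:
$N{\left(g \right)} = \frac{2}{-9 + 3 g}$ ($N{\left(g \right)} = \frac{2}{\left(-3 + g\right) 3} = \frac{2}{-9 + 3 g}$)
$E N{\left(13 \right)} + 146 = - 51 \frac{2}{3 \left(-3 + 13\right)} + 146 = - 51 \frac{2}{3 \cdot 10} + 146 = - 51 \cdot \frac{2}{3} \cdot \frac{1}{10} + 146 = \left(-51\right) \frac{1}{15} + 146 = - \frac{17}{5} + 146 = \frac{713}{5}$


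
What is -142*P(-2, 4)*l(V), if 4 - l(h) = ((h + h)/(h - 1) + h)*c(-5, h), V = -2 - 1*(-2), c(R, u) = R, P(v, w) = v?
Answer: 1136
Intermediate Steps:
V = 0 (V = -2 + 2 = 0)
l(h) = 4 + 5*h + 10*h/(-1 + h) (l(h) = 4 - ((h + h)/(h - 1) + h)*(-5) = 4 - ((2*h)/(-1 + h) + h)*(-5) = 4 - (2*h/(-1 + h) + h)*(-5) = 4 - (h + 2*h/(-1 + h))*(-5) = 4 - (-5*h - 10*h/(-1 + h)) = 4 + (5*h + 10*h/(-1 + h)) = 4 + 5*h + 10*h/(-1 + h))
-142*P(-2, 4)*l(V) = -(-284)*(-4 + 5*0**2 + 9*0)/(-1 + 0) = -(-284)*(-4 + 5*0 + 0)/(-1) = -(-284)*(-(-4 + 0 + 0)) = -(-284)*(-1*(-4)) = -(-284)*4 = -142*(-8) = 1136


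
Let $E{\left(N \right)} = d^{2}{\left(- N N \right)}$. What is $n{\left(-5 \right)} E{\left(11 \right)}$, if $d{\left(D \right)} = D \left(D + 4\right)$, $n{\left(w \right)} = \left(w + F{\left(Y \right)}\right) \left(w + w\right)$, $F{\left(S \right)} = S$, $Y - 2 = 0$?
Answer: $6012619470$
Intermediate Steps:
$Y = 2$ ($Y = 2 + 0 = 2$)
$n{\left(w \right)} = 2 w \left(2 + w\right)$ ($n{\left(w \right)} = \left(w + 2\right) \left(w + w\right) = \left(2 + w\right) 2 w = 2 w \left(2 + w\right)$)
$d{\left(D \right)} = D \left(4 + D\right)$
$E{\left(N \right)} = N^{4} \left(4 - N^{2}\right)^{2}$ ($E{\left(N \right)} = \left(- N N \left(4 + - N N\right)\right)^{2} = \left(- N^{2} \left(4 - N^{2}\right)\right)^{2} = N^{4} \left(4 - N^{2}\right)^{2}$)
$n{\left(-5 \right)} E{\left(11 \right)} = 2 \left(-5\right) \left(2 - 5\right) 11^{4} \left(-4 + 11^{2}\right)^{2} = 2 \left(-5\right) \left(-3\right) 14641 \left(-4 + 121\right)^{2} = 30 \cdot 14641 \cdot 117^{2} = 30 \cdot 14641 \cdot 13689 = 30 \cdot 200420649 = 6012619470$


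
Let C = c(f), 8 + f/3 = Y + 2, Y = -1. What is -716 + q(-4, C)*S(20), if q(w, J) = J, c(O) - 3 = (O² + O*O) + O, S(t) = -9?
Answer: -8492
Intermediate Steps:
f = -21 (f = -24 + 3*(-1 + 2) = -24 + 3*1 = -24 + 3 = -21)
c(O) = 3 + O + 2*O² (c(O) = 3 + ((O² + O*O) + O) = 3 + ((O² + O²) + O) = 3 + (2*O² + O) = 3 + (O + 2*O²) = 3 + O + 2*O²)
C = 864 (C = 3 - 21 + 2*(-21)² = 3 - 21 + 2*441 = 3 - 21 + 882 = 864)
-716 + q(-4, C)*S(20) = -716 + 864*(-9) = -716 - 7776 = -8492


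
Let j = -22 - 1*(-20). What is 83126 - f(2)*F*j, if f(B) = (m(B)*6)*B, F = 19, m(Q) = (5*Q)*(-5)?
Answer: 60326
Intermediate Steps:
m(Q) = -25*Q
j = -2 (j = -22 + 20 = -2)
f(B) = -150*B² (f(B) = (-25*B*6)*B = (-150*B)*B = -150*B²)
83126 - f(2)*F*j = 83126 - -150*2²*19*(-2) = 83126 - -150*4*19*(-2) = 83126 - (-600*19)*(-2) = 83126 - (-11400)*(-2) = 83126 - 1*22800 = 83126 - 22800 = 60326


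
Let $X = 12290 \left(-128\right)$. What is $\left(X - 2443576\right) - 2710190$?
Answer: $-6726886$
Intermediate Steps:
$X = -1573120$
$\left(X - 2443576\right) - 2710190 = \left(-1573120 - 2443576\right) - 2710190 = -4016696 - 2710190 = -6726886$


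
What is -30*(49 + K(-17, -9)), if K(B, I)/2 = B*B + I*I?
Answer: -23670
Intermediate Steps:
K(B, I) = 2*B**2 + 2*I**2 (K(B, I) = 2*(B*B + I*I) = 2*(B**2 + I**2) = 2*B**2 + 2*I**2)
-30*(49 + K(-17, -9)) = -30*(49 + (2*(-17)**2 + 2*(-9)**2)) = -30*(49 + (2*289 + 2*81)) = -30*(49 + (578 + 162)) = -30*(49 + 740) = -30*789 = -23670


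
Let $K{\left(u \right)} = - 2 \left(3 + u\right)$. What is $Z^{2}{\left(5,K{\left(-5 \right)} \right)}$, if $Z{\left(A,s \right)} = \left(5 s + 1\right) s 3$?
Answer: $63504$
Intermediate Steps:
$K{\left(u \right)} = -6 - 2 u$
$Z{\left(A,s \right)} = 3 s \left(1 + 5 s\right)$ ($Z{\left(A,s \right)} = \left(1 + 5 s\right) s 3 = s \left(1 + 5 s\right) 3 = 3 s \left(1 + 5 s\right)$)
$Z^{2}{\left(5,K{\left(-5 \right)} \right)} = \left(3 \left(-6 - -10\right) \left(1 + 5 \left(-6 - -10\right)\right)\right)^{2} = \left(3 \left(-6 + 10\right) \left(1 + 5 \left(-6 + 10\right)\right)\right)^{2} = \left(3 \cdot 4 \left(1 + 5 \cdot 4\right)\right)^{2} = \left(3 \cdot 4 \left(1 + 20\right)\right)^{2} = \left(3 \cdot 4 \cdot 21\right)^{2} = 252^{2} = 63504$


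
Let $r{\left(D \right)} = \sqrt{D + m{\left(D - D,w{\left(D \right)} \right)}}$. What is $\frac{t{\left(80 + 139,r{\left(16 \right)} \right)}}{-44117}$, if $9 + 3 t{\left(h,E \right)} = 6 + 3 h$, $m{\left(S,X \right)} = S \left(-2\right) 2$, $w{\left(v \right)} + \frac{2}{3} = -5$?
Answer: $- \frac{218}{44117} \approx -0.0049414$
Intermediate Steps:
$w{\left(v \right)} = - \frac{17}{3}$ ($w{\left(v \right)} = - \frac{2}{3} - 5 = - \frac{17}{3}$)
$m{\left(S,X \right)} = - 4 S$ ($m{\left(S,X \right)} = - 2 S 2 = - 4 S$)
$r{\left(D \right)} = \sqrt{D}$ ($r{\left(D \right)} = \sqrt{D - 4 \left(D - D\right)} = \sqrt{D - 0} = \sqrt{D + 0} = \sqrt{D}$)
$t{\left(h,E \right)} = -1 + h$ ($t{\left(h,E \right)} = -3 + \frac{6 + 3 h}{3} = -3 + \left(2 + h\right) = -1 + h$)
$\frac{t{\left(80 + 139,r{\left(16 \right)} \right)}}{-44117} = \frac{-1 + \left(80 + 139\right)}{-44117} = \left(-1 + 219\right) \left(- \frac{1}{44117}\right) = 218 \left(- \frac{1}{44117}\right) = - \frac{218}{44117}$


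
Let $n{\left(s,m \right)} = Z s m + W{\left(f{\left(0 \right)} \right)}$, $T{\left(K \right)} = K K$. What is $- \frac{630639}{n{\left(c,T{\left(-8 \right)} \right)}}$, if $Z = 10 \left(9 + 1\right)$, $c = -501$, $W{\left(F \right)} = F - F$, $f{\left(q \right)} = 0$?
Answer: $\frac{210213}{1068800} \approx 0.19668$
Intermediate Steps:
$W{\left(F \right)} = 0$
$Z = 100$ ($Z = 10 \cdot 10 = 100$)
$T{\left(K \right)} = K^{2}$
$n{\left(s,m \right)} = 100 m s$ ($n{\left(s,m \right)} = 100 s m + 0 = 100 m s + 0 = 100 m s$)
$- \frac{630639}{n{\left(c,T{\left(-8 \right)} \right)}} = - \frac{630639}{100 \left(-8\right)^{2} \left(-501\right)} = - \frac{630639}{100 \cdot 64 \left(-501\right)} = - \frac{630639}{-3206400} = \left(-630639\right) \left(- \frac{1}{3206400}\right) = \frac{210213}{1068800}$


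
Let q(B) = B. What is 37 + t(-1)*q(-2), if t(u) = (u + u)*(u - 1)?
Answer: 29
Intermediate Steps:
t(u) = 2*u*(-1 + u) (t(u) = (2*u)*(-1 + u) = 2*u*(-1 + u))
37 + t(-1)*q(-2) = 37 + (2*(-1)*(-1 - 1))*(-2) = 37 + (2*(-1)*(-2))*(-2) = 37 + 4*(-2) = 37 - 8 = 29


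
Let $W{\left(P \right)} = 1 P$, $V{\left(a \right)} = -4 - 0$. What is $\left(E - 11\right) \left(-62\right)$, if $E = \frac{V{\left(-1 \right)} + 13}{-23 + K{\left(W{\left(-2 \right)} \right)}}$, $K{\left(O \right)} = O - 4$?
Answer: $\frac{20336}{29} \approx 701.24$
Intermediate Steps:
$V{\left(a \right)} = -4$ ($V{\left(a \right)} = -4 + 0 = -4$)
$W{\left(P \right)} = P$
$K{\left(O \right)} = -4 + O$ ($K{\left(O \right)} = O - 4 = -4 + O$)
$E = - \frac{9}{29}$ ($E = \frac{-4 + 13}{-23 - 6} = \frac{9}{-23 - 6} = \frac{9}{-29} = 9 \left(- \frac{1}{29}\right) = - \frac{9}{29} \approx -0.31034$)
$\left(E - 11\right) \left(-62\right) = \left(- \frac{9}{29} - 11\right) \left(-62\right) = \left(- \frac{328}{29}\right) \left(-62\right) = \frac{20336}{29}$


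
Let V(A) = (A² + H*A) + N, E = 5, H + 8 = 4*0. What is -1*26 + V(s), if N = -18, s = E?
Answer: -59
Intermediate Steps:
H = -8 (H = -8 + 4*0 = -8 + 0 = -8)
s = 5
V(A) = -18 + A² - 8*A (V(A) = (A² - 8*A) - 18 = -18 + A² - 8*A)
-1*26 + V(s) = -1*26 + (-18 + 5² - 8*5) = -26 + (-18 + 25 - 40) = -26 - 33 = -59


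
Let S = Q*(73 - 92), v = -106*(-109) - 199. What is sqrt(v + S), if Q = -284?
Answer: sqrt(16751) ≈ 129.43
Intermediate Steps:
v = 11355 (v = 11554 - 199 = 11355)
S = 5396 (S = -284*(73 - 92) = -284*(-19) = 5396)
sqrt(v + S) = sqrt(11355 + 5396) = sqrt(16751)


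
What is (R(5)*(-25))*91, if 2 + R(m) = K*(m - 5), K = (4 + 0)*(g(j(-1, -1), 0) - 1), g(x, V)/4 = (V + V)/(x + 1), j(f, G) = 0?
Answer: 4550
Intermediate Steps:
g(x, V) = 8*V/(1 + x) (g(x, V) = 4*((V + V)/(x + 1)) = 4*((2*V)/(1 + x)) = 4*(2*V/(1 + x)) = 8*V/(1 + x))
K = -4 (K = (4 + 0)*(8*0/(1 + 0) - 1) = 4*(8*0/1 - 1) = 4*(8*0*1 - 1) = 4*(0 - 1) = 4*(-1) = -4)
R(m) = 18 - 4*m (R(m) = -2 - 4*(m - 5) = -2 - 4*(-5 + m) = -2 + (20 - 4*m) = 18 - 4*m)
(R(5)*(-25))*91 = ((18 - 4*5)*(-25))*91 = ((18 - 20)*(-25))*91 = -2*(-25)*91 = 50*91 = 4550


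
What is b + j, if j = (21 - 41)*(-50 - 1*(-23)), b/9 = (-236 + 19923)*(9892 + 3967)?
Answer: 2455579737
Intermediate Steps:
b = 2455579197 (b = 9*((-236 + 19923)*(9892 + 3967)) = 9*(19687*13859) = 9*272842133 = 2455579197)
j = 540 (j = -20*(-50 + 23) = -20*(-27) = 540)
b + j = 2455579197 + 540 = 2455579737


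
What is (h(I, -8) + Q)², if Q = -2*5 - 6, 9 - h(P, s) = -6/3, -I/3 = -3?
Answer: 25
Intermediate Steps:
I = 9 (I = -3*(-3) = 9)
h(P, s) = 11 (h(P, s) = 9 - (-6)/3 = 9 - 1*(-2) = 9 + 2 = 11)
Q = -16 (Q = -10 - 6 = -16)
(h(I, -8) + Q)² = (11 - 16)² = (-5)² = 25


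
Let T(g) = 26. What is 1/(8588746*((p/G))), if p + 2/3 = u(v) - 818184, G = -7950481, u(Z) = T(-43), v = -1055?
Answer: 23851443/21080870927096 ≈ 1.1314e-6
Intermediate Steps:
u(Z) = 26
p = -2454476/3 (p = -⅔ + (26 - 818184) = -⅔ - 818158 = -2454476/3 ≈ -8.1816e+5)
1/(8588746*((p/G))) = 1/(8588746*((-2454476/3/(-7950481)))) = 1/(8588746*((-2454476/3*(-1/7950481)))) = 1/(8588746*(2454476/23851443)) = (1/8588746)*(23851443/2454476) = 23851443/21080870927096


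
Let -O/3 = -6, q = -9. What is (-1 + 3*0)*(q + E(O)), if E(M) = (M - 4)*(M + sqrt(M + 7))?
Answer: -313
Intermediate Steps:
O = 18 (O = -3*(-6) = 18)
E(M) = (-4 + M)*(M + sqrt(7 + M))
(-1 + 3*0)*(q + E(O)) = (-1 + 3*0)*(-9 + (18**2 - 4*18 - 4*sqrt(7 + 18) + 18*sqrt(7 + 18))) = (-1 + 0)*(-9 + (324 - 72 - 4*sqrt(25) + 18*sqrt(25))) = -(-9 + (324 - 72 - 4*5 + 18*5)) = -(-9 + (324 - 72 - 20 + 90)) = -(-9 + 322) = -1*313 = -313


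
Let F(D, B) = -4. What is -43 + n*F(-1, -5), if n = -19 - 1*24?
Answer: 129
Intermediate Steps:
n = -43 (n = -19 - 24 = -43)
-43 + n*F(-1, -5) = -43 - 43*(-4) = -43 + 172 = 129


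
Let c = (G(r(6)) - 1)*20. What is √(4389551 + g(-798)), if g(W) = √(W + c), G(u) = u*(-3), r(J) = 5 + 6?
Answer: √(4389551 + I*√1478) ≈ 2095.1 + 0.009*I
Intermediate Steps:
r(J) = 11
G(u) = -3*u
c = -680 (c = (-3*11 - 1)*20 = (-33 - 1)*20 = -34*20 = -680)
g(W) = √(-680 + W) (g(W) = √(W - 680) = √(-680 + W))
√(4389551 + g(-798)) = √(4389551 + √(-680 - 798)) = √(4389551 + √(-1478)) = √(4389551 + I*√1478)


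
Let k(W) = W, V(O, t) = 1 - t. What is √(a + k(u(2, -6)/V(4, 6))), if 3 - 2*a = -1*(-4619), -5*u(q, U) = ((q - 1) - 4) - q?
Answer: I*√57705/5 ≈ 48.044*I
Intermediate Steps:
u(q, U) = 1 (u(q, U) = -(((q - 1) - 4) - q)/5 = -(((-1 + q) - 4) - q)/5 = -((-5 + q) - q)/5 = -⅕*(-5) = 1)
a = -2308 (a = 3/2 - (-1)*(-4619)/2 = 3/2 - ½*4619 = 3/2 - 4619/2 = -2308)
√(a + k(u(2, -6)/V(4, 6))) = √(-2308 + 1/(1 - 1*6)) = √(-2308 + 1/(1 - 6)) = √(-2308 + 1/(-5)) = √(-2308 + 1*(-⅕)) = √(-2308 - ⅕) = √(-11541/5) = I*√57705/5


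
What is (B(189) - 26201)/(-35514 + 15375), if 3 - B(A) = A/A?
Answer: 8733/6713 ≈ 1.3009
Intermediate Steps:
B(A) = 2 (B(A) = 3 - A/A = 3 - 1*1 = 3 - 1 = 2)
(B(189) - 26201)/(-35514 + 15375) = (2 - 26201)/(-35514 + 15375) = -26199/(-20139) = -26199*(-1/20139) = 8733/6713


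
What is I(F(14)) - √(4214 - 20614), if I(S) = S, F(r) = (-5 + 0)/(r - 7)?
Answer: -5/7 - 20*I*√41 ≈ -0.71429 - 128.06*I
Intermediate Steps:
F(r) = -5/(-7 + r)
I(F(14)) - √(4214 - 20614) = -5/(-7 + 14) - √(4214 - 20614) = -5/7 - √(-16400) = -5*⅐ - 20*I*√41 = -5/7 - 20*I*√41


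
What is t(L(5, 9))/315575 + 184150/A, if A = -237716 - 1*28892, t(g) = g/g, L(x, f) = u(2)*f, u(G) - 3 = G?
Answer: -29056434821/42067409800 ≈ -0.69071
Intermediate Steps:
u(G) = 3 + G
L(x, f) = 5*f (L(x, f) = (3 + 2)*f = 5*f)
t(g) = 1
A = -266608 (A = -237716 - 28892 = -266608)
t(L(5, 9))/315575 + 184150/A = 1/315575 + 184150/(-266608) = 1*(1/315575) + 184150*(-1/266608) = 1/315575 - 92075/133304 = -29056434821/42067409800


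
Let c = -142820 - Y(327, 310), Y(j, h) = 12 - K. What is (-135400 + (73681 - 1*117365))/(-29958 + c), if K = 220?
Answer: 89542/86285 ≈ 1.0377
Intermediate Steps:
Y(j, h) = -208 (Y(j, h) = 12 - 1*220 = 12 - 220 = -208)
c = -142612 (c = -142820 - 1*(-208) = -142820 + 208 = -142612)
(-135400 + (73681 - 1*117365))/(-29958 + c) = (-135400 + (73681 - 1*117365))/(-29958 - 142612) = (-135400 + (73681 - 117365))/(-172570) = (-135400 - 43684)*(-1/172570) = -179084*(-1/172570) = 89542/86285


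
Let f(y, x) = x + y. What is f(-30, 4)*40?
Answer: -1040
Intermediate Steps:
f(-30, 4)*40 = (4 - 30)*40 = -26*40 = -1040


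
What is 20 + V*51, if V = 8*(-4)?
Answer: -1612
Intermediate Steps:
V = -32
20 + V*51 = 20 - 32*51 = 20 - 1632 = -1612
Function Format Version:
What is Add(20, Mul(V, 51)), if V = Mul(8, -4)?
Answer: -1612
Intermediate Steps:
V = -32
Add(20, Mul(V, 51)) = Add(20, Mul(-32, 51)) = Add(20, -1632) = -1612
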